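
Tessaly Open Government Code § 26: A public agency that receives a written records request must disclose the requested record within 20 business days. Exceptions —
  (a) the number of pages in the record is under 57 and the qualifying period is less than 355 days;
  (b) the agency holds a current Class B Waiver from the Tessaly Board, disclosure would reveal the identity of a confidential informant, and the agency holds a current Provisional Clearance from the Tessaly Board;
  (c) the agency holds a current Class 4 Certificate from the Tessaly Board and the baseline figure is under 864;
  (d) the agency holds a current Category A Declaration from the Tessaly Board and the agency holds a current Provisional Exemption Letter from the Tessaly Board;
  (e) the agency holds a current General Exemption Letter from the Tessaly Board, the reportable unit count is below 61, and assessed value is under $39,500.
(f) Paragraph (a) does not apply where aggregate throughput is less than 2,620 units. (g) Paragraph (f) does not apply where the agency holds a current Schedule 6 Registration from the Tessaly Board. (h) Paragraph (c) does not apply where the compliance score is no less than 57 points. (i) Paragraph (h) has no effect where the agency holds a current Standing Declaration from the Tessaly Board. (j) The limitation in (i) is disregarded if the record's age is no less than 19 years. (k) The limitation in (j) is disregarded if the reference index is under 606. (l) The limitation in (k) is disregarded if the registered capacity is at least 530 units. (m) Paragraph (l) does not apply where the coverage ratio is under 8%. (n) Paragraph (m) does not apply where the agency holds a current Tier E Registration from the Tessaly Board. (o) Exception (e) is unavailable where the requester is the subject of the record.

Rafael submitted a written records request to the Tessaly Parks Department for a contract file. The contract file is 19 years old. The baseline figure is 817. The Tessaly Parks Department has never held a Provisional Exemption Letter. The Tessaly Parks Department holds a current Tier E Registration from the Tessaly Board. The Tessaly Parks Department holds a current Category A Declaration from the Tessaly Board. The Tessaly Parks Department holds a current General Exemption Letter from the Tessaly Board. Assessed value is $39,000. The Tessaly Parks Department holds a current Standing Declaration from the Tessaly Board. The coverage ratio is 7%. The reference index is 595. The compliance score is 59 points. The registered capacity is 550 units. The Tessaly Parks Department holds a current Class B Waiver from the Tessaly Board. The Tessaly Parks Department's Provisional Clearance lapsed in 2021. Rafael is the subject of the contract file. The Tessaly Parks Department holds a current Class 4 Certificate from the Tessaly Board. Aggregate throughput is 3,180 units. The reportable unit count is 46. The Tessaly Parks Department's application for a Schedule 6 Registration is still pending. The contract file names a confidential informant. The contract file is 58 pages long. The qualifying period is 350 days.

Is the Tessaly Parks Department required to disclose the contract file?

Exception (a) requires that the number of pages in the record is under 57; but the number of pages in the record is 58, not under 57, so (a) is unavailable.
Exception (b) fails — there is no Provisional Clearance in force.
Exception (c) is satisfied on its face — a current Class 4 Certificate is held; the baseline figure is 817, under the 864 limit. But applying paragraphs (h)–(n): (h) operates against (c): the compliance score is 59 points, meeting the 57 points threshold. (i) would limit (h) — a current Standing Declaration is held — but (j) sets (i) aside: (j) is triggered — the record's age is 19 years, meeting the 19 years threshold. (k) would limit (j) — the reference index is 595, under the 606 limit — but (l) sets (k) aside: (l) applies — the registered capacity is 550 units, meeting the 530 units threshold. (m) would limit (l) — the coverage ratio is 7%, under the 8% limit — but (n) sets (m) aside: (n) operates against (m): a current Tier E Registration is held. Exception (c) does not apply.
Exception (d) requires that the agency holds a current Provisional Exemption Letter from the Tessaly Board; but the Provisional Exemption Letter is not current, so (d) is unavailable.
Exception (e) is satisfied on its face — a current General Exemption Letter is held; the reportable unit count is 46, below the 61 limit; assessed value is $39,000, under the $39,500 limit. But: (o) is engaged — Rafael is the subject of the contract file. (e) is therefore removed.
Every exception is unavailable, so the rule governs.

Yes — the Tessaly Parks Department must disclose the contract file.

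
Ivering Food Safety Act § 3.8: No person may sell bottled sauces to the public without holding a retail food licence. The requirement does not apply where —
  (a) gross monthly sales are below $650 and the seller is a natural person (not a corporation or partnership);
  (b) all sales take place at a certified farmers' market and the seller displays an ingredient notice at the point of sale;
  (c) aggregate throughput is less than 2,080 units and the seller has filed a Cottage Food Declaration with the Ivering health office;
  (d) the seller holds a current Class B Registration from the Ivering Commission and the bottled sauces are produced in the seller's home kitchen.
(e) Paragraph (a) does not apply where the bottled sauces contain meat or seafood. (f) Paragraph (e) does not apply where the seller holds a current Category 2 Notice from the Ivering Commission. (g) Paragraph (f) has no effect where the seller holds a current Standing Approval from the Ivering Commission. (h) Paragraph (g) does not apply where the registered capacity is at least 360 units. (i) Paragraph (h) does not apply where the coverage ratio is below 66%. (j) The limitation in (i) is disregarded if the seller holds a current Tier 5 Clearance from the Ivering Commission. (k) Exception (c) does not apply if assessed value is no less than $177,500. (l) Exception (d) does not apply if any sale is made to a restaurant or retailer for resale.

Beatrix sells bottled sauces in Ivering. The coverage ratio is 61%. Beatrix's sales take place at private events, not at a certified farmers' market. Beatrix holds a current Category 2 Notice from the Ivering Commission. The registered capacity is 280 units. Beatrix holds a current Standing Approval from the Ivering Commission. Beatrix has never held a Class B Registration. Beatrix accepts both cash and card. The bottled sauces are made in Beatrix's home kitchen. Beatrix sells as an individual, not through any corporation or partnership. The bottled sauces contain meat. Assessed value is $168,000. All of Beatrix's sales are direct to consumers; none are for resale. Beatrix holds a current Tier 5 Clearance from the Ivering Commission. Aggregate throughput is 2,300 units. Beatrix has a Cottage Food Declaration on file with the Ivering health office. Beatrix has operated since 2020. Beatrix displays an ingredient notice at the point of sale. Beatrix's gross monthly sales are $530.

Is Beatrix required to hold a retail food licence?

Exception (a)'s conditions are all satisfied: gross monthly sales are $530, below the $650 limit; the seller is a natural person. But applying paragraphs (e)–(j): (e) is engaged — the bottled sauces contain meat. (f) operates (a current Category 2 Notice is held), but yields to (g): (g) operates against (f): a current Standing Approval is held. (h), which would lift (g), is inapplicable — the registered capacity is 280 units, short of 360 units. (a) is therefore removed.
Exception (b) does not apply: sales are at private events, not a certified farmers' market.
Exception (c) requires that aggregate throughput is less than 2,080 units; but aggregate throughput is 2,300 units, not less than 2,080 units, so (c) is unavailable.
Exception (d) requires that the seller holds a current Class B Registration from the Ivering Commission; but the Class B Registration is not current, so (d) is unavailable.
None of the exceptions is available; § 3.8 applies in full.

Yes — Beatrix must hold a retail food licence.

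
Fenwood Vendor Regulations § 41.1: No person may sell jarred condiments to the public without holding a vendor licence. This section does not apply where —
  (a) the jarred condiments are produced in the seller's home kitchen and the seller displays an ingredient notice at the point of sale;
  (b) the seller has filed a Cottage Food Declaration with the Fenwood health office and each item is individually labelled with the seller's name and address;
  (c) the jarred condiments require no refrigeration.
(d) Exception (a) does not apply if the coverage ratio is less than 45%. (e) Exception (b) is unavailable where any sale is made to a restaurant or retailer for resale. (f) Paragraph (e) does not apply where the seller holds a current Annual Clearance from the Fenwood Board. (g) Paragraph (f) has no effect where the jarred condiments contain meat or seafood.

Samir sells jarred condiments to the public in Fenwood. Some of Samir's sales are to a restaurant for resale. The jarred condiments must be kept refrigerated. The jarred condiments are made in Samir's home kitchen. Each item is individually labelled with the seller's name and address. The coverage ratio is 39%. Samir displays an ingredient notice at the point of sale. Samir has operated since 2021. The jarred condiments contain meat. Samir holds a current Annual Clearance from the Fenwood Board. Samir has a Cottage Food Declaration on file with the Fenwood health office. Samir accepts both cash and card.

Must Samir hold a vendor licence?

Yes — Samir must hold a vendor licence.

Exception (a)'s conditions are all satisfied: the jarred condiments are home-kitchen produced; an ingredient notice is displayed. But applying paragraph (d): (d) operates against (a): the coverage ratio is 39%, less than the 45% limit. (a) is therefore removed.
Exception (b)'s conditions are all satisfied: a Cottage Food Declaration is on file; items are individually labelled. But applying paragraphs (e)–(g): (e) applies — some sales are to a restaurant for resale. (f) would limit (e) — a current Annual Clearance is held — but (g) sets (f) aside: (g) operates against (f): the jarred condiments contain meat. Exception (b) does not apply.
Exception (c) does not apply: the jarred condiments require refrigeration.
None of the exceptions is available; § 41.1 applies in full.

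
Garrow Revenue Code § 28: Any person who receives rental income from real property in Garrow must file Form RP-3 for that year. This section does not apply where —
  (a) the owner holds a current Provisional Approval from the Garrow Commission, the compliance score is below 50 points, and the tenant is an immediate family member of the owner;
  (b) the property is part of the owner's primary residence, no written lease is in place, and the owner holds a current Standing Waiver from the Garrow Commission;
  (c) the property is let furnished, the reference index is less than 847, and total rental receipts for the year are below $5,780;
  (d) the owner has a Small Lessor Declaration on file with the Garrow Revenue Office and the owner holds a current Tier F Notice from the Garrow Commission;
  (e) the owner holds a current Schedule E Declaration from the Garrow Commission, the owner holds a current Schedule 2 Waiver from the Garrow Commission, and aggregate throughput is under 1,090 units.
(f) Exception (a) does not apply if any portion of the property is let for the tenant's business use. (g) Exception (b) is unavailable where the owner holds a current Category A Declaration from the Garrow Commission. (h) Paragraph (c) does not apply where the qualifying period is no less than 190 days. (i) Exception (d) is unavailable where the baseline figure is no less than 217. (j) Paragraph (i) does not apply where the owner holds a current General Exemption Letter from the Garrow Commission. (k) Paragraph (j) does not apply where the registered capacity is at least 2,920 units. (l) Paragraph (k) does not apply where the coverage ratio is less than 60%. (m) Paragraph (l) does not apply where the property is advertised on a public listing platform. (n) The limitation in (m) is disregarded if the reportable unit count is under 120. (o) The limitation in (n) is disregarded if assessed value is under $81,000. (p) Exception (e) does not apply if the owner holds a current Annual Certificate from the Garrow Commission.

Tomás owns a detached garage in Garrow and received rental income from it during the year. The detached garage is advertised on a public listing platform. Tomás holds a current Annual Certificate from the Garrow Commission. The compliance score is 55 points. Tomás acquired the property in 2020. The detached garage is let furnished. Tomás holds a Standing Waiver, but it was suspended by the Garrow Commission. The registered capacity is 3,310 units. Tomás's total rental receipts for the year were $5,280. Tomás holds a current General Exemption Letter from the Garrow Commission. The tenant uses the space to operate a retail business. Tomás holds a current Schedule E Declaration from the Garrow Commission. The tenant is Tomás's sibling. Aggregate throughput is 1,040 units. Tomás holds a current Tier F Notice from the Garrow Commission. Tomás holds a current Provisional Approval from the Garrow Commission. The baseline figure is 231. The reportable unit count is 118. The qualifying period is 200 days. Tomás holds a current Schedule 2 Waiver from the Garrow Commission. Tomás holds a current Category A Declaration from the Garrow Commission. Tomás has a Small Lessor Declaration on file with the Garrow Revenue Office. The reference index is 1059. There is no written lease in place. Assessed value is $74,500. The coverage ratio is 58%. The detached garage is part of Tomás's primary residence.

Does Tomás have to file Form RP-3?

Exception (a) fails — the compliance score is 55 points, not below 50 points.
Exception (b) requires that the owner holds a current Standing Waiver from the Garrow Commission; but no current Standing Waiver is held, so (b) is unavailable.
Exception (c) does not apply: the reference index is 1,059, not less than 847.
Exception (d)'s conditions are all satisfied: a Small Lessor Declaration is on file; a current Tier F Notice is held. But applying paragraphs (i)–(o): (i) is engaged — the baseline figure is 231, meeting the 217 threshold. (j) applies (a current General Exemption Letter is held), but is displaced by (k): (k) operates against (j): the registered capacity is 3,310 units, meeting the 2,920 units threshold. (l) operates (the coverage ratio is 58%, less than the 60% limit), but is displaced by (m): (m) operates against (l): the property is publicly advertised. (n) would limit (m) — the reportable unit count is 118, under the 120 limit — but (o) sets (n) aside: (o) is engaged — assessed value is $74,500, under the $81,000 limit. Exception (d) does not apply.
Exception (e): a current Schedule E Declaration is held; a current Schedule 2 Waiver is held; aggregate throughput is 1,040 units, under the 1,090 units limit — every condition holds. However, paragraph (p) must be considered: (p) operates against (e): a current Annual Certificate is held. (e) is therefore removed.
No exception displaces § 28.

Yes — Tomás must file Form RP-3.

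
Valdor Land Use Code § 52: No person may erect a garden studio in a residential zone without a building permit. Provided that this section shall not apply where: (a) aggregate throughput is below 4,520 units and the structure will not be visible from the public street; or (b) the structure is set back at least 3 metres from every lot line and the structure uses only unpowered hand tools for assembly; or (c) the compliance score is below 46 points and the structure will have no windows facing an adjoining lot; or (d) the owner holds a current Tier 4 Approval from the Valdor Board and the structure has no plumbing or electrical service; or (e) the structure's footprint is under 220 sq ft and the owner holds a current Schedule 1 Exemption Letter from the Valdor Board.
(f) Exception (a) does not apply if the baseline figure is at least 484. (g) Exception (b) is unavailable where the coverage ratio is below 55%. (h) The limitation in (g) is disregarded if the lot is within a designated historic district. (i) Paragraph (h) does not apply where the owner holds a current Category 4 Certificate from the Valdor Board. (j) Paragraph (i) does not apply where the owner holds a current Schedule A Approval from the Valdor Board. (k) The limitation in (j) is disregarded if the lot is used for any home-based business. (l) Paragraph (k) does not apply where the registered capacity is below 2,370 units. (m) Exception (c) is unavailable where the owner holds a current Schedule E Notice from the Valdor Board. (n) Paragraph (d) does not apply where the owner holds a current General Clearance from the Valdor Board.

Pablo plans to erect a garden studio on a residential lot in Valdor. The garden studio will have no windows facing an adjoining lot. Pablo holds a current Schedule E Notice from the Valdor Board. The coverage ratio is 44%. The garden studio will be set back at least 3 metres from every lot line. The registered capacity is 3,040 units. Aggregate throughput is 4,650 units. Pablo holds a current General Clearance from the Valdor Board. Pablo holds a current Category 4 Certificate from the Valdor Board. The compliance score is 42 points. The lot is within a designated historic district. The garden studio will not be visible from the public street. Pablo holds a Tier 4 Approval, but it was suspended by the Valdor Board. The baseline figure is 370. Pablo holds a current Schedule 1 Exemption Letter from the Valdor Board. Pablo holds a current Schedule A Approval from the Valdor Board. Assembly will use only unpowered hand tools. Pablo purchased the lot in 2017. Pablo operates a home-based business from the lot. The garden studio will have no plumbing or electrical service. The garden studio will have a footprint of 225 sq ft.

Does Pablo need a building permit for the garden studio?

Yes — Pablo must obtain a building permit.

Exception (a) requires that aggregate throughput is below 4,520 units; but aggregate throughput is 4,650 units, not below 4,520 units, so (a) is unavailable.
Exception (b) is satisfied on its face — the setback is at least 3 m on every side; assembly uses only hand tools. However, paragraphs (g)–(l) must be considered: (g) operates against (b): the coverage ratio is 44%, below the 55% limit. (h) is triggered (the lot is in a historic district), but yields to (i): (i) operates against (h): a current Category 4 Certificate is held. (j) is engaged (a current Schedule A Approval is held), but is itself disapplied by (k): (k) is triggered — a home-based business operates on the lot. (l) is not triggered (the registered capacity is 3,040 units, not below 2,370 units), so (k) stands. (b) is therefore removed.
Exception (c) is satisfied on its face — the compliance score is 42 points, below the 46 points limit; no windows face an adjoining lot. However, paragraph (m) must be considered: (m) operates against (c): a current Schedule E Notice is held. (c) is therefore removed.
Exception (d) fails — there is no Tier 4 Approval in force.
Exception (e) fails — the structure's footprint is 225 sq ft, not under 220 sq ft.
No exception is made out. Pablo falls within the general rule.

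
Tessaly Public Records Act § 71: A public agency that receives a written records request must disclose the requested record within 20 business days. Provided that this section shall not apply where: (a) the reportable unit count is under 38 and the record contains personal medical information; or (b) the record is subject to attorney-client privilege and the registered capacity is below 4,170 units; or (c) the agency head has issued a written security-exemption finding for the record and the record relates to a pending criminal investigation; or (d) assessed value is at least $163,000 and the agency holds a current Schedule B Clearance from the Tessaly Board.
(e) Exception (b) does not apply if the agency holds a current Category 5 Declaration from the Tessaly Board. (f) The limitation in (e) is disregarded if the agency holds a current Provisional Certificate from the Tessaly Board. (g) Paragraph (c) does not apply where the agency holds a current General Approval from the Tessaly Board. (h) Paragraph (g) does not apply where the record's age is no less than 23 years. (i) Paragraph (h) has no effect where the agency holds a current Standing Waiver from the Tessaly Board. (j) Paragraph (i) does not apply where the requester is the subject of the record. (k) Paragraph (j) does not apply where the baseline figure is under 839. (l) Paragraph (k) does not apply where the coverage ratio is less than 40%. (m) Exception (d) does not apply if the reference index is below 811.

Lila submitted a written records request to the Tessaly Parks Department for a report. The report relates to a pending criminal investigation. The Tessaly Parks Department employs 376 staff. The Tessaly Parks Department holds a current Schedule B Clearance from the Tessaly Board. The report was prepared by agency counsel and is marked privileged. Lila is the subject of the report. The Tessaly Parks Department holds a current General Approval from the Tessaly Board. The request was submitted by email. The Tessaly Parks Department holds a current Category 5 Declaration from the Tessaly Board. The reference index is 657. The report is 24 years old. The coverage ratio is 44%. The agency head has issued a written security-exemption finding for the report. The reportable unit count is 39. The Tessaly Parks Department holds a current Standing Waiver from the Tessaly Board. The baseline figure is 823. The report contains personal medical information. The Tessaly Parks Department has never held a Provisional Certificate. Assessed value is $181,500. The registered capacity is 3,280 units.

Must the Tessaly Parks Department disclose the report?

Yes — the Tessaly Parks Department must disclose the report.

Exception (a) fails — the reportable unit count is 39, not under 38.
All of (b)'s requirements are met (the report is privileged; the registered capacity is 3,280 units, below the 4,170 units limit). But: (e) is engaged — a current Category 5 Declaration is held. (f), which would lift (e), is inapplicable — the Provisional Certificate is not current. So (b) is unavailable.
All of (c)'s requirements are met (a written security-exemption finding has been issued; the report relates to a pending investigation). But applying paragraphs (g)–(l): (g) operates against (c): a current General Approval is held. (h) is triggered (the record's age is 24 years, meeting the 23 years threshold), but is set aside by (i): (i) operates against (h): a current Standing Waiver is held. (j) operates (Lila is the subject of the report), but is itself disapplied by (k): (k) is engaged — the baseline figure is 823, under the 839 limit. (l), which would lift (k), is not triggered — the coverage ratio is 44%, not less than 40%. Exception (c) does not apply.
Exception (d): assessed value is $181,500, meeting the $163,000 threshold; a current Schedule B Clearance is held — every condition holds. But: (m) is triggered — the reference index is 657, below the 811 limit. (d) is therefore removed.
No exception displaces § 71.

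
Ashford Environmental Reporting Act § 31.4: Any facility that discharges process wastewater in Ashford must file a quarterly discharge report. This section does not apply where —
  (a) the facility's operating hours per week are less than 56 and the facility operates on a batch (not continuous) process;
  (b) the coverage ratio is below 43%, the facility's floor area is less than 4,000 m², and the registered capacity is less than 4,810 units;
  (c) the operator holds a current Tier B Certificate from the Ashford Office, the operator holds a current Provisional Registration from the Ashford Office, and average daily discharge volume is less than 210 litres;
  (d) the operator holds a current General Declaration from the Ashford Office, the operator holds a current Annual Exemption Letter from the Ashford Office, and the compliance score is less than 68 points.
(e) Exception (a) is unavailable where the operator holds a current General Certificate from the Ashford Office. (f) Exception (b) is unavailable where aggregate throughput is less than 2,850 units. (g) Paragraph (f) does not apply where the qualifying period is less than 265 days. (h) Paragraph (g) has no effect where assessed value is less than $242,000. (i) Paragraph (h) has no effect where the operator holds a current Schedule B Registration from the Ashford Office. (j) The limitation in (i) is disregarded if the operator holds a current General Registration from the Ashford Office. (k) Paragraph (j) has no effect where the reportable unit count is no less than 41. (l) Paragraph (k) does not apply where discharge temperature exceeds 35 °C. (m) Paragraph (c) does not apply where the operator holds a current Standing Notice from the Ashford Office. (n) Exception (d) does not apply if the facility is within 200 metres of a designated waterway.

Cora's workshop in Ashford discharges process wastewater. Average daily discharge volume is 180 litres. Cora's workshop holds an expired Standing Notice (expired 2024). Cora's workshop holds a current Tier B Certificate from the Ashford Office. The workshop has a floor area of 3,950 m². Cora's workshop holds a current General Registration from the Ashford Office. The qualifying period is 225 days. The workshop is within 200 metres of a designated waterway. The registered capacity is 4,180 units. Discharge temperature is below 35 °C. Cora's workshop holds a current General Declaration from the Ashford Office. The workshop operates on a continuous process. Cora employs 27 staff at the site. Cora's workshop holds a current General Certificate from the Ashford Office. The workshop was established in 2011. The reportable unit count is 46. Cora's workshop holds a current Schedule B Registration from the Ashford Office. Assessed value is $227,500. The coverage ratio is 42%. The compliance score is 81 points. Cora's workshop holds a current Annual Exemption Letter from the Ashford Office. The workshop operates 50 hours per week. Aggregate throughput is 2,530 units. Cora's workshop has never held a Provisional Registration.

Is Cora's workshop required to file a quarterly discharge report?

Exception (a) does not apply: the facility operates on a continuous process.
Exception (b)'s conditions are all satisfied: the coverage ratio is 42%, below the 43% limit; the facility's floor area is 3,950 m², less than the 4,000 m² limit; the registered capacity is 4,180 units, less than the 4,810 units limit. Considering the limiting provisions: (f) would limit (b) — aggregate throughput is 2,530 units, less than the 2,850 units limit — but (g) sets (f) aside: (g) operates against (f): the qualifying period is 225 days, less than the 265 days limit. (h) would limit (g) — assessed value is $227,500, less than the $242,000 limit — but (i) sets (h) aside: (i) operates against (h): a current Schedule B Registration is held. (j) is engaged (a current General Registration is held), but is itself disapplied by (k): (k) is engaged — the reportable unit count is 46, meeting the 41 threshold. (l) is not triggered (discharge temperature is below 35 °C), so (k) stands. Exception (b) stands.
Exception (c) fails — no current Provisional Registration is held.
Exception (d) requires that the compliance score is less than 68 points; but the compliance score is 81 points, not less than 68 points, so (d) is unavailable.

No — exception (b) applies; Cora's workshop is not required to file a quarterly discharge report.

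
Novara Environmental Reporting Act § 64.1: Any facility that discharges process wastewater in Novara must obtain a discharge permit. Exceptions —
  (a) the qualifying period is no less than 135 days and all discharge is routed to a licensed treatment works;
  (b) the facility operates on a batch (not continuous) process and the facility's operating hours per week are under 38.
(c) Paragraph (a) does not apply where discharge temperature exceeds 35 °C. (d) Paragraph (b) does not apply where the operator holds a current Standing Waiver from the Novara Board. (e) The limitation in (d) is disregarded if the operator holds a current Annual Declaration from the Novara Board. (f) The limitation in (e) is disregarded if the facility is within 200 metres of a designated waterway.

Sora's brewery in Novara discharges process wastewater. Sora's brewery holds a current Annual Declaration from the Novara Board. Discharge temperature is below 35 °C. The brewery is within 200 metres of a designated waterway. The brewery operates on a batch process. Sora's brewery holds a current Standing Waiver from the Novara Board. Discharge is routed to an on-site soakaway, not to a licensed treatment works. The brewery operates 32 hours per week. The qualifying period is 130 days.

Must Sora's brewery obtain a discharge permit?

Exception (a) does not apply: the qualifying period is 130 days, short of 135 days.
Exception (b)'s conditions are all satisfied: the facility operates on a batch process; the facility's operating hours per week are 32, under the 38 limit. But: (d) operates — a current Standing Waiver is held. (e) applies (a current Annual Declaration is held), but is set aside by (f): (f) operates against (e): the brewery is within 200 m of a designated waterway. Exception (b) does not apply.
No exception applies. The general rule governs.

Yes — Sora's brewery must obtain a discharge permit.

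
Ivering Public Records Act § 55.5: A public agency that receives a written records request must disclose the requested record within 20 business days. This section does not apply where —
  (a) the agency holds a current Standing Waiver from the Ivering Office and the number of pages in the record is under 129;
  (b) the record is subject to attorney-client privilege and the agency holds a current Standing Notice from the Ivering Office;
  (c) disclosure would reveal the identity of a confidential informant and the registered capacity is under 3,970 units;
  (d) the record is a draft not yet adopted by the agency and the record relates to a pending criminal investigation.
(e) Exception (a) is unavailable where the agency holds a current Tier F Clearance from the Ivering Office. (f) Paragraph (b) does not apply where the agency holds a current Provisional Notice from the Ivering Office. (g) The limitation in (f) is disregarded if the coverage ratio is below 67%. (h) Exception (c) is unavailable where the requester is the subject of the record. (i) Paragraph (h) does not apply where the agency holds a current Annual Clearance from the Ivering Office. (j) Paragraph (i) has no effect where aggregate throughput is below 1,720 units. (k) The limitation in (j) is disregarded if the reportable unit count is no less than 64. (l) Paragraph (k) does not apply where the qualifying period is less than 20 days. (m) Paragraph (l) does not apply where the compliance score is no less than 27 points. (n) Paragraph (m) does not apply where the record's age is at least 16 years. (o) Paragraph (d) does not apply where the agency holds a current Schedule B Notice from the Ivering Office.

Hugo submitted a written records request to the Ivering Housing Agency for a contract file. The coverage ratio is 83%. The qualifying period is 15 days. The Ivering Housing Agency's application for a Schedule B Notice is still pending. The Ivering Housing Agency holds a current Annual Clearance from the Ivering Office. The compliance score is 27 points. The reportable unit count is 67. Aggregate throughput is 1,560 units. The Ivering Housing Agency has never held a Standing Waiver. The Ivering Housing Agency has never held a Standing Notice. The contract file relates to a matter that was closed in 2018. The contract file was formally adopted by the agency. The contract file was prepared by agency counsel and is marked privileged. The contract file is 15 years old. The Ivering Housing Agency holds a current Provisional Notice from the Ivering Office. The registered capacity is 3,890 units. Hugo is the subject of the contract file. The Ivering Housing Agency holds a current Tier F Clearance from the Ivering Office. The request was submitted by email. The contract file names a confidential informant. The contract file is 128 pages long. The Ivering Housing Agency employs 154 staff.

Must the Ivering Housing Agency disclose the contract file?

Exception (a) fails — the Standing Waiver is not current.
Exception (b) requires that the agency holds a current Standing Notice from the Ivering Office; but the Standing Notice is not current, so (b) is unavailable.
Exception (c)'s conditions are all satisfied: the contract file names a confidential informant; the registered capacity is 3,890 units, under the 3,970 units limit. Considering the limiting provisions: (h) would limit (c) — Hugo is the subject of the contract file — but (i) sets (h) aside: (i) operates against (h): a current Annual Clearance is held. (j) would limit (i) — aggregate throughput is 1,560 units, below the 1,720 units limit — but (k) sets (j) aside: (k) is triggered — the reportable unit count is 67, meeting the 64 threshold. (l) operates (the qualifying period is 15 days, less than the 20 days limit), but yields to (m): (m) operates against (l): the compliance score is 27 points, meeting the 27 points threshold. (n) is not engaged (the record's age is 15 years, short of 16 years), so (m) stands. Exception (c) stands.
Exception (d) fails — the contract file has been formally adopted.

No — exception (c) applies; the Ivering Housing Agency is not required to disclose the contract file.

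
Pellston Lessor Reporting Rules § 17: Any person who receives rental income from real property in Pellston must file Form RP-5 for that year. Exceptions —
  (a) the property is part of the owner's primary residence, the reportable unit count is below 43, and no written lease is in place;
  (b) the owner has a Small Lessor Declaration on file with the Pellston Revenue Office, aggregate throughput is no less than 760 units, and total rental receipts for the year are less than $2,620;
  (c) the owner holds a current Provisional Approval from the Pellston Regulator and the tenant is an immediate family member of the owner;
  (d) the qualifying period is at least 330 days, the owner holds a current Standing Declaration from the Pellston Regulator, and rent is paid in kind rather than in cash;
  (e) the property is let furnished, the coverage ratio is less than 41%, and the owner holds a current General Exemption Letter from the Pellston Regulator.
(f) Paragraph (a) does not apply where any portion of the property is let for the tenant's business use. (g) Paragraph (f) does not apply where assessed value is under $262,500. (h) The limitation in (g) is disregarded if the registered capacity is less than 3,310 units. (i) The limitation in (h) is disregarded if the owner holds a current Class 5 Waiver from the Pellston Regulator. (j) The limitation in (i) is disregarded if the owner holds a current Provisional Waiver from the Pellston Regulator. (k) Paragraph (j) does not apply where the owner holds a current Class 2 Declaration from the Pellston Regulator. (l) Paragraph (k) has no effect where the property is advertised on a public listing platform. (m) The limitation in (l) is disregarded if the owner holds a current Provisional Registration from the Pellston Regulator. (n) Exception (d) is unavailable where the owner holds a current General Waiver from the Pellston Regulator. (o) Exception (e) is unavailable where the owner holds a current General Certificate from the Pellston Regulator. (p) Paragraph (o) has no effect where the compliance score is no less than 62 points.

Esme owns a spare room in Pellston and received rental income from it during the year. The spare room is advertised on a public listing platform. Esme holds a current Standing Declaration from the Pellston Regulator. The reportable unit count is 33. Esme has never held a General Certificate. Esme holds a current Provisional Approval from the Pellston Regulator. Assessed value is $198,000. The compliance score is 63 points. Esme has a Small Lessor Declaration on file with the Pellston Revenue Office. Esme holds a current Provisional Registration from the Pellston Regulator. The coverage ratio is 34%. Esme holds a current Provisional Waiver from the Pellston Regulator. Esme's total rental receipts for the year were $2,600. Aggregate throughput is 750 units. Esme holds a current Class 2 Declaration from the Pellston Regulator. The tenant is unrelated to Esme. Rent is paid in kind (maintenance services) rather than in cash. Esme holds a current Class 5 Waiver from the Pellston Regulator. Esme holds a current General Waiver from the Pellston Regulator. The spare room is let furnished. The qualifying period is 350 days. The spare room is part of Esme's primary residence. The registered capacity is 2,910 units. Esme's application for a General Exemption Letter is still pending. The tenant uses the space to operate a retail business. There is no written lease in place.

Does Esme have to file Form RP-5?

No — exception (a) applies; Esme is not required to file Form RP-5.

Exception (a)'s conditions are all satisfied: the spare room is part of the primary residence; the reportable unit count is 33, below the 43 limit; there is no written lease. Under paragraphs (f)–(m): (f) applies (the space is let for business use), but is displaced by (g): (g) applies — assessed value is $198,000, under the $262,500 limit. (h) would limit (g) — the registered capacity is 2,910 units, less than the 3,310 units limit — but (i) sets (h) aside: (i) operates against (h): a current Class 5 Waiver is held. (j) would limit (i) — a current Provisional Waiver is held — but (k) sets (j) aside: (k) is engaged — a current Class 2 Declaration is held. (l) is engaged (the property is publicly advertised), but is overridden by (m): (m) is engaged — a current Provisional Registration is held. (a) remains available.
Exception (b) does not apply: aggregate throughput is 750 units, short of 760 units.
Exception (c) does not apply: the tenant is unrelated to the owner.
Exception (d) is satisfied on its face — the qualifying period is 350 days, meeting the 330 days threshold; a current Standing Declaration is held; rent is paid in kind. But: (n) is engaged — a current General Waiver is held. So (d) is unavailable.
Exception (e) does not apply: the General Exemption Letter is not current.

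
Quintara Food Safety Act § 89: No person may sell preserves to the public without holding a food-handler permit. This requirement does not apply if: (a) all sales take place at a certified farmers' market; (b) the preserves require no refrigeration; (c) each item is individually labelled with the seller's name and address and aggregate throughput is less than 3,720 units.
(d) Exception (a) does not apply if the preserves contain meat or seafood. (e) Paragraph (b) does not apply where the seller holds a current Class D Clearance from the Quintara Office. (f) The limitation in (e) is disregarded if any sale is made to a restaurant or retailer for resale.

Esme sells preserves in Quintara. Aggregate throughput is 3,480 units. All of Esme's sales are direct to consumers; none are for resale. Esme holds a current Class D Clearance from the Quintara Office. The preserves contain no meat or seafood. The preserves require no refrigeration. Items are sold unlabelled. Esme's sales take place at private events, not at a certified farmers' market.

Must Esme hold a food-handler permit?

Exception (a) does not apply: sales are at private events, not a certified farmers' market.
All of (b)'s requirements are met (the preserves are shelf-stable). But: (e) is engaged — a current Class D Clearance is held. (f) does not operate here (no sales are for resale), so (e) stands. (b) is therefore removed.
Exception (c) requires that each item is individually labelled with the seller's name and address; but items are sold unlabelled, so (c) is unavailable.
No exception is made out. Esme falls within the general rule.

Yes — Esme must hold a food-handler permit.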